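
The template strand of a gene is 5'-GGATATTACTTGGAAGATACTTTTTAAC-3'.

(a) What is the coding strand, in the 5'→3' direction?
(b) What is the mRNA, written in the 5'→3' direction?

(a) 5'-GTTAAAAAGTATCTTCCAAGTAATATCC-3'
(b) 5'-GUUAAAAAGUAUCUUCCAAGUAAUAUCC-3'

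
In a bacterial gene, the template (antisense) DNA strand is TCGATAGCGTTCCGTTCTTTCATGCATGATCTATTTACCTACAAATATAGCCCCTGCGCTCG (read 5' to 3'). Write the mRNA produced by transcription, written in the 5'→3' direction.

The mRNA has the sequence of the coding strand (reverse complement of the template) with T→U. Reverse complement of TCGATAGCGTTCCGTTCTTTCATGCATGATCTATTTACCTACAAATATAGCCCCTGCGCTCG is CGAGCGCAGGGGCTATATTTGTAGGTAAATAGATCATGCATGAAAGAACGGAACGCTATCGA; then T→U.

5'-CGAGCGCAGGGGCUAUAUUUGUAGGUAAAUAGAUCAUGCAUGAAAGAACGGAACGCUAUCGA-3'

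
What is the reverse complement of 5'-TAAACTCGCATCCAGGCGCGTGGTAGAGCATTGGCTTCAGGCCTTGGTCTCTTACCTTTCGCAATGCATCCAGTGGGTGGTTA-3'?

5′-TAACCACCCACTGGATGCATTGCGAAAGGTAAGAGACCAAGGCCTGAAGCCAATGCTCTACCACGCGCCTGGATGCGAGTTTA-3′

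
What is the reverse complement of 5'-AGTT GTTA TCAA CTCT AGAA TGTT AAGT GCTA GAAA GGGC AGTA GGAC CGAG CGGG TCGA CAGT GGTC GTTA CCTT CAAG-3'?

5'-CTTGAAGGTAACGACCACTGTCGACCCGCTCGGTCCTACTGCCCTTTCTAGCACTTAACATTCTAGAGTTGATAACAACT-3'

Reading the sequence 3'→5' and pairing each base (A↔T, G↔C) gives the reverse complement directly.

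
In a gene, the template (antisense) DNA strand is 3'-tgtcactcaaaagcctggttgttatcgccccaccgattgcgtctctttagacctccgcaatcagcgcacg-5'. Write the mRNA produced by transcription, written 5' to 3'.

5'-ACAGUGAGUUUUCGGACCAACAAUAGCGGGGUGGCUAACGCAGAGAAAUCUGGAGGCGUUAGUCGCGUGC-3'

Reading the template 3'→5' as shown, RNA polymerase pairs each base (A→U, T→A, G↔C) to build mRNA 5'→3' directly.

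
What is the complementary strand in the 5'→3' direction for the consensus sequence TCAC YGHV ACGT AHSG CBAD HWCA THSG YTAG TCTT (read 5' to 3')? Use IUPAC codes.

Standard pairs A↔T, G↔C; ambiguity codes pair Y↔R, W↔W, S↔S, B↔V, D↔H. Complement (AGTGRCDBTGCATDSCGVTHDWGTADSCRATCAGAA), then reverse for 5'→3'.

5'-AAGACTARCSDATGWDHTVGCSDTACGTBDCRGTGA-3'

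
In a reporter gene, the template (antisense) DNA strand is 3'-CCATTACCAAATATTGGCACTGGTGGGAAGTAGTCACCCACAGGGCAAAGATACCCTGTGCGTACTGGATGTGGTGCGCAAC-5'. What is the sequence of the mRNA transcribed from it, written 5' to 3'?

5'-GGUAAUGGUUUAUAACCGUGACCACCCUUCAUCAGUGGGUGUCCCGUUUCUAUGGGACACGCAUGACCUACACCACGCGUUG-3'

Reading the template 3'→5' as shown, RNA polymerase pairs each base (A→U, T→A, G↔C) to build mRNA 5'→3' directly.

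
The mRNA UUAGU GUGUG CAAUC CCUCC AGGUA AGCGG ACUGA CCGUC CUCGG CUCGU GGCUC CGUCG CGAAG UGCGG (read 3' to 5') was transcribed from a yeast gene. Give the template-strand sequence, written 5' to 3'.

5'-AATCACACACGTTAGGGAGGTCCATTCGCCTGACTGGCAGGAGCCGAGCACCGAGGCAGCGCTTCACGCC-3'

Written 5'→3' the mRNA is GGCGUGAAGCGCUGCCUCGGUGCUCGGCUCCUGCCAGUCAGGCGAAUGGACCUCCCUAACGUGUGUGAUU, so the coding DNA strand is GGCGTGAAGCGCTGCCTCGGTGCTCGGCTCCTGCCAGTCAGGCGAATGGACCTCCCTAACGTGTGTGATT. The template is its reverse complement.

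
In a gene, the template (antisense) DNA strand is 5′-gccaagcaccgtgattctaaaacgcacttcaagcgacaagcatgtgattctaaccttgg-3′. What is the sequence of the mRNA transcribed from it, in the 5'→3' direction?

5'-CCAAGGUUAGAAUCACAUGCUUGUCGCUUGAAGUGCGUUUUAGAAUCACGGUGCUUGGC-3'

The mRNA has the sequence of the coding strand (reverse complement of the template) with T→U. Reverse complement of GCCAAGCACCGTGATTCTAAAACGCACTTCAAGCGACAAGCATGTGATTCTAACCTTGG is CCAAGGTTAGAATCACATGCTTGTCGCTTGAAGTGCGTTTTAGAATCACGGTGCTTGGC; then T→U.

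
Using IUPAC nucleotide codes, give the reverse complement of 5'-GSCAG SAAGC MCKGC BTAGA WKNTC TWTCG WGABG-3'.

5'-CVTCWCGAWAGANMWTCTAVGCMGKGCTTSCTGSC-3'

Standard pairs A↔T, G↔C; ambiguity codes pair M↔K, W↔W, S↔S, B↔V, N↔N. Complement (CSGTCSTTCGKGMCGVATCTWMNAGAWAGCWCTVC), then reverse for 5'→3'.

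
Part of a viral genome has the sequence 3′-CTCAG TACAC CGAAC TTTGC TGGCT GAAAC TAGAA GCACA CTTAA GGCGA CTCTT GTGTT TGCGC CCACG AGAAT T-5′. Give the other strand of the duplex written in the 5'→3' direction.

The strand is given 3'→5', so its complement runs 5'→3' in the same left-to-right order: pair each base A↔T, G↔C.

5'-GAGTCATGTGGCTTGAAACGACCGACTTTGATCTTCGTGTGAATTCCGCTGAGAACACAAACGCGGGTGCTCTTAA-3'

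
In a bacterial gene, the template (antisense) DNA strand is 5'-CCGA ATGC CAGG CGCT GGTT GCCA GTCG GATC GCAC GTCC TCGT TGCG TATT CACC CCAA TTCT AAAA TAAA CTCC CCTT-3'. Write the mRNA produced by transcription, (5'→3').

5'-AAGGGGAGUUUAUUUUAGAAUUGGGGUGAAUACGCAACGAGGACGUGCGAUCCGACUGGCAACCAGCGCCUGGCAUUCGG-3'

RNA polymerase reads the template 3'→5' and synthesizes mRNA 5'→3' by base-pairing (A→U, T→A, G↔C). The complement of the template is GGCTTACGGTCCGCGACCAACGGTCAGCCTAGCGTGCAGGAGCAACGCATAAGTGGGGTTAAGATTTTATTTGAGGGGAA; antiparallel, so 5'→3' the coding strand is AAGGGGAGTTTATTTTAGAATTGGGGTGAATACGCAACGAGGACGTGCGATCCGACTGGCAACCAGCGCCTGGCATTCGG. Replace T with U for the mRNA.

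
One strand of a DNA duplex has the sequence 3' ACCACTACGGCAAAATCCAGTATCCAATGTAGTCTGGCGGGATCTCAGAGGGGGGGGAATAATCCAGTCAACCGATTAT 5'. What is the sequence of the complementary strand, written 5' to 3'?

The strand is given 3'→5', so its complement runs 5'→3' in the same left-to-right order: pair each base A↔T, G↔C.

5'-TGGTGATGCCGTTTTAGGTCATAGGTTACATCAGACCGCCCTAGAGTCTCCCCCCCCTTATTAGGTCAGTTGGCTAATA-3'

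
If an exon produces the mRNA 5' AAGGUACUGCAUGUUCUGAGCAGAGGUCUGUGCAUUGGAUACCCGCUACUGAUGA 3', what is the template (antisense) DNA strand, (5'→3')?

Replace U with T to get the coding DNA strand: AAGGTACTGCATGTTCTGAGCAGAGGTCTGTGCATTGGATACCCGCTACTGATGA. The template strand is its reverse complement (complement TTCCATGACGTACAAGACTCGTCTCCAGACACGTAACCTATGGGCGATGACTACT, then reverse).

5'-TCATCAGTAGCGGGTATCCAATGCACAGACCTCTGCTCAGAACATGCAGTACCTT-3'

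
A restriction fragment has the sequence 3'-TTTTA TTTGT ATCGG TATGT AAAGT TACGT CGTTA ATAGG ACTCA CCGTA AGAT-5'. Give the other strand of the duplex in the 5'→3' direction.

5'-AAAATAAACATAGCCATACATTTCAATGCAGCAATTATCCTGAGTGGCATTCTA-3'

The strand is given 3'→5', so its complement runs 5'→3' in the same left-to-right order: pair each base A↔T, G↔C.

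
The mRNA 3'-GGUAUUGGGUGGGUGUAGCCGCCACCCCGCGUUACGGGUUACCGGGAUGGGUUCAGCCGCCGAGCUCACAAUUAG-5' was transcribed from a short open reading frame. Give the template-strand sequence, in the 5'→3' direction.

Written 5'→3' the mRNA is GAUUAACACUCGAGCCGCCGACUUGGGUAGGGCCAUUGGGCAUUGCGCCCCACCGCCGAUGUGGGUGGGUUAUGG, so the coding DNA strand is GATTAACACTCGAGCCGCCGACTTGGGTAGGGCCATTGGGCATTGCGCCCCACCGCCGATGTGGGTGGGTTATGG. The template is its reverse complement.

5'-CCATAACCCACCCACATCGGCGGTGGGGCGCAATGCCCAATGGCCCTACCCAAGTCGGCGGCTCGAGTGTTAATC-3'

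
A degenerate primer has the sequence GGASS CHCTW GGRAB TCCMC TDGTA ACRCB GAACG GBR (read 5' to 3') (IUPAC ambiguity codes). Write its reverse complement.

5′-YVCCGTTCVGYGTTACHAGKGGAVTYCCWAGDGSSTCC-3′

Standard pairs A↔T, G↔C; ambiguity codes pair R↔Y, M↔K, W↔W, S↔S, B↔V, D↔H. Complement (CCTSSGDGAWCCYTVAGGKGAHCATTGYGVCTTGCCVY), then reverse for 5'→3'.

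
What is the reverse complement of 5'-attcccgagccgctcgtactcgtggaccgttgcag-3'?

Reading the sequence 3'→5' and pairing each base (A↔T, G↔C) gives the reverse complement directly.

5′-CTGCAACGGTCCACGAGTACGAGCGGCTCGGGAAT-3′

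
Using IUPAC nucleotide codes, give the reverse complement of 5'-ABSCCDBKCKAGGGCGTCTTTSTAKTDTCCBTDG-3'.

5'-CHAVGGAHAMTASAAAGACGCCCTMGMVHGGSVT-3'

Standard pairs A↔T, G↔C; ambiguity codes pair K↔M, S↔S, B↔V, D↔H. Complement (TVSGGHVMGMTCCCGCAGAAASATMAHAGGVAHC), then reverse for 5'→3'.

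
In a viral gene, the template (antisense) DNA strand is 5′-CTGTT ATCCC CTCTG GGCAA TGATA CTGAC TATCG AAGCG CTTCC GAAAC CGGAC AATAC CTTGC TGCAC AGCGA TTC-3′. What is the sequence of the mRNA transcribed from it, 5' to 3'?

5'-GAAUCGCUGUGCAGCAAGGUAUUGUCCGGUUUCGGAAGCGCUUCGAUAGUCAGUAUCAUUGCCCAGAGGGGAUAACAG-3'

The mRNA has the sequence of the coding strand (reverse complement of the template) with T→U. Reverse complement of CTGTTATCCCCTCTGGGCAATGATACTGACTATCGAAGCGCTTCCGAAACCGGACAATACCTTGCTGCACAGCGATTC is GAATCGCTGTGCAGCAAGGTATTGTCCGGTTTCGGAAGCGCTTCGATAGTCAGTATCATTGCCCAGAGGGGATAACAG; then T→U.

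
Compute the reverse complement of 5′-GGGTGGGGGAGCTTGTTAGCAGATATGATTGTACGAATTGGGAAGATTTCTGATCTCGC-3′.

Complement each base (A↔T, G↔C): CCCACCCCCTCGAACAATCGTCTATACTAACATGCTTAACCCTTCTAAAGACTAGAGCG. Then reverse.

5′-GCGAGATCAGAAATCTTCCCAATTCGTACAATCATATCTGCTAACAAGCTCCCCCACCC-3′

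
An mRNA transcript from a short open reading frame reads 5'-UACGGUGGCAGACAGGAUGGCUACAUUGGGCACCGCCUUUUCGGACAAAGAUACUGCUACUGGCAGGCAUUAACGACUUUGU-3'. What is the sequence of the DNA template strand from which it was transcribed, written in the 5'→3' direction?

Replace U with T to get the coding DNA strand: TACGGTGGCAGACAGGATGGCTACATTGGGCACCGCCTTTTCGGACAAAGATACTGCTACTGGCAGGCATTAACGACTTTGT. The template strand is its reverse complement (complement ATGCCACCGTCTGTCCTACCGATGTAACCCGTGGCGGAAAAGCCTGTTTCTATGACGATGACCGTCCGTAATTGCTGAAACA, then reverse).

5′-ACAAAGTCGTTAATGCCTGCCAGTAGCAGTATCTTTGTCCGAAAAGGCGGTGCCCAATGTAGCCATCCTGTCTGCCACCGTA-3′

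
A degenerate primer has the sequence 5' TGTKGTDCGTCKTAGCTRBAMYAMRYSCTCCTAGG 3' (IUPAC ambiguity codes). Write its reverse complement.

5'-CCTAGGAGSRYKTRKTVYAGCTAMGACGHACMACA-3'

Standard pairs A↔T, G↔C; ambiguity codes pair R↔Y, M↔K, S↔S, B↔V, D↔H. Complement (ACAMCAHGCAGMATCGAYVTKRTKYRSGAGGATCC), then reverse for 5'→3'.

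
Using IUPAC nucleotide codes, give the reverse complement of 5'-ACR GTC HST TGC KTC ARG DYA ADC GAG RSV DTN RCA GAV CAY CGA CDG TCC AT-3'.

Standard pairs A↔T, G↔C; ambiguity codes pair R↔Y, K↔M, S↔S, D↔H, V↔B, N↔N. Complement (TGYCAGDSAACGMAGTYCHRTTHGCTCYSBHANYGTCTBGTRGCTGHCAGGTA), then reverse for 5'→3'.

5'-ATGGACHGTCGRTGBTCTGYNAHBSYCTCGHTTRHCYTGAMGCAASDGACYGT-3'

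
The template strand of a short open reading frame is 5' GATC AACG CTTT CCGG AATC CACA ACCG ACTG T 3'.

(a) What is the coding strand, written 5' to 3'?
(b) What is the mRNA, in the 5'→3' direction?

(a) The coding strand is the reverse complement of the template: complement CTAGTTGCGAAAGGCCTTAGGTGTTGGCTGACA, then reverse.
(b) mRNA has the coding-strand sequence with T→U.

(a) 5'-ACAGTCGGTTGTGGATTCCGGAAAGCGTTGATC-3'
(b) 5′-ACAGUCGGUUGUGGAUUCCGGAAAGCGUUGAUC-3′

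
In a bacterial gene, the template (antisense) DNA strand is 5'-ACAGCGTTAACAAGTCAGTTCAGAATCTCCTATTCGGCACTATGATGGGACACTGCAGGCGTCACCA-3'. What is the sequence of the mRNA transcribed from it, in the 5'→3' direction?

5'-UGGUGACGCCUGCAGUGUCCCAUCAUAGUGCCGAAUAGGAGAUUCUGAACUGACUUGUUAACGCUGU-3'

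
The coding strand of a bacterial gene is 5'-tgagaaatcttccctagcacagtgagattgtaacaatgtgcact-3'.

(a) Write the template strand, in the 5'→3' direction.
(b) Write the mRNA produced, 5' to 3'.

(a) The template strand is the reverse complement of the coding strand: complement ACTCTTTAGAAGGGATCGTGTCACTCTAACATTGTTACACGTGA, then reverse.
(b) mRNA matches the coding strand with T→U.

(a) 5'-AGTGCACATTGTTACAATCTCACTGTGCTAGGGAAGATTTCTCA-3'
(b) 5'-UGAGAAAUCUUCCCUAGCACAGUGAGAUUGUAACAAUGUGCACU-3'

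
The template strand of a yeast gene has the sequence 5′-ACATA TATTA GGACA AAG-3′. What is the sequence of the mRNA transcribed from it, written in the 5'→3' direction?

The mRNA has the sequence of the coding strand (reverse complement of the template) with T→U. Reverse complement of ACATATATTAGGACAAAG is CTTTGTCCTAATATATGT; then T→U.

5'-CUUUGUCCUAAUAUAUGU-3'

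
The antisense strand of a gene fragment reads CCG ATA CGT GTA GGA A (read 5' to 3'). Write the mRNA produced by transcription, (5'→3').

The mRNA has the sequence of the coding strand (reverse complement of the template) with T→U. Reverse complement of CCGATACGTGTAGGAA is TTCCTACACGTATCGG; then T→U.

5'-UUCCUACACGUAUCGG-3'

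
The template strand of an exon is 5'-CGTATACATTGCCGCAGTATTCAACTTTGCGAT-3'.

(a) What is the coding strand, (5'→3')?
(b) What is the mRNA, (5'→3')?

(a) 5'-ATCGCAAAGTTGAATACTGCGGCAATGTATACG-3'
(b) 5'-AUCGCAAAGUUGAAUACUGCGGCAAUGUAUACG-3'

(a) The coding strand is the reverse complement of the template: complement GCATATGTAACGGCGTCATAAGTTGAAACGCTA, then reverse.
(b) mRNA has the coding-strand sequence with T→U.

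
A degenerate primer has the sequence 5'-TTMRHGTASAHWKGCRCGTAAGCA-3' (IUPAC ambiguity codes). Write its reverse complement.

5'-TGCTTACGYGCMWDTSTACDYKAA-3'

Standard pairs A↔T, G↔C; ambiguity codes pair R↔Y, M↔K, W↔W, S↔S, H↔D. Complement (AAKYDCATSTDWMCGYGCATTCGT), then reverse for 5'→3'.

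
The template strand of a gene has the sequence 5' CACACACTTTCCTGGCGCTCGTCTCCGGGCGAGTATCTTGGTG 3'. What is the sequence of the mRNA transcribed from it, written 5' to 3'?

RNA polymerase reads the template 3'→5' and synthesizes mRNA 5'→3' by base-pairing (A→U, T→A, G↔C). The complement of the template is GTGTGTGAAAGGACCGCGAGCAGAGGCCCGCTCATAGAACCAC; antiparallel, so 5'→3' the coding strand is CACCAAGATACTCGCCCGGAGACGAGCGCCAGGAAAGTGTGTG. Replace T with U for the mRNA.

5'-CACCAAGAUACUCGCCCGGAGACGAGCGCCAGGAAAGUGUGUG-3'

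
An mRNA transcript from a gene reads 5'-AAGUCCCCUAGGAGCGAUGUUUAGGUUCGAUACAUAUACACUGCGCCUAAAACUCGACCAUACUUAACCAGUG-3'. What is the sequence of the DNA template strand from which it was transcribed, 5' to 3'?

5′-CACTGGTTAAGTATGGTCGAGTTTTAGGCGCAGTGTATATGTATCGAACCTAAACATCGCTCCTAGGGGACTT-3′

Replace U with T to get the coding DNA strand: AAGTCCCCTAGGAGCGATGTTTAGGTTCGATACATATACACTGCGCCTAAAACTCGACCATACTTAACCAGTG. The template strand is its reverse complement (complement TTCAGGGGATCCTCGCTACAAATCCAAGCTATGTATATGTGACGCGGATTTTGAGCTGGTATGAATTGGTCAC, then reverse).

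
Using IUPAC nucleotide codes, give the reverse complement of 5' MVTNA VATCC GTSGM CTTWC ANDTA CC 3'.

Standard pairs A↔T, G↔C; ambiguity codes pair M↔K, W↔W, S↔S, D↔H, V↔B, N↔N. Complement (KBANTBTAGGCASCKGAAWGTNHATGG), then reverse for 5'→3'.

5'-GGTAHNTGWAAGKCSACGGATBTNABK-3'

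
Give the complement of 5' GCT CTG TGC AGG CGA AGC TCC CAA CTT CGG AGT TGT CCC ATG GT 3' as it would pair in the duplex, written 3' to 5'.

3′-CGAGACACGTCCGCTTCGAGGGTTGAAGCCTCAACAGGGTACCA-5′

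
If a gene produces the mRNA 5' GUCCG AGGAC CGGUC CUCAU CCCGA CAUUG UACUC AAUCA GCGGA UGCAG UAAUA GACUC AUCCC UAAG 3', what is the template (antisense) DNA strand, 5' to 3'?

Replace U with T to get the coding DNA strand: GTCCGAGGACCGGTCCTCATCCCGACATTGTACTCAATCAGCGGATGCAGTAATAGACTCATCCCTAAG. The template strand is its reverse complement (complement CAGGCTCCTGGCCAGGAGTAGGGCTGTAACATGAGTTAGTCGCCTACGTCATTATCTGAGTAGGGATTC, then reverse).

5'-CTTAGGGATGAGTCTATTACTGCATCCGCTGATTGAGTACAATGTCGGGATGAGGACCGGTCCTCGGAC-3'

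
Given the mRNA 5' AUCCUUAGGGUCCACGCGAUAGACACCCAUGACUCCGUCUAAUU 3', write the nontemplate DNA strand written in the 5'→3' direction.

The coding DNA strand has the same 5'→3' sequence as the mRNA with U replaced by T.

5'-ATCCTTAGGGTCCACGCGATAGACACCCATGACTCCGTCTAATT-3'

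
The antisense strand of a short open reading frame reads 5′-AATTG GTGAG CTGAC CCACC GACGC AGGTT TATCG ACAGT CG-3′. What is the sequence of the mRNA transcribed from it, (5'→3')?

5'-CGACUGUCGAUAAACCUGCGUCGGUGGGUCAGCUCACCAAUU-3'

The mRNA has the sequence of the coding strand (reverse complement of the template) with T→U. Reverse complement of AATTGGTGAGCTGACCCACCGACGCAGGTTTATCGACAGTCG is CGACTGTCGATAAACCTGCGTCGGTGGGTCAGCTCACCAATT; then T→U.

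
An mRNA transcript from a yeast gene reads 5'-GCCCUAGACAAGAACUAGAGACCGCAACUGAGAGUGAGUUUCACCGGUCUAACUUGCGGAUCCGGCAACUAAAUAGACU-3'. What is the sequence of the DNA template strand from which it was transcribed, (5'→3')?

Replace U with T to get the coding DNA strand: GCCCTAGACAAGAACTAGAGACCGCAACTGAGAGTGAGTTTCACCGGTCTAACTTGCGGATCCGGCAACTAAATAGACT. The template strand is its reverse complement (complement CGGGATCTGTTCTTGATCTCTGGCGTTGACTCTCACTCAAAGTGGCCAGATTGAACGCCTAGGCCGTTGATTTATCTGA, then reverse).

5'-AGTCTATTTAGTTGCCGGATCCGCAAGTTAGACCGGTGAAACTCACTCTCAGTTGCGGTCTCTAGTTCTTGTCTAGGGC-3'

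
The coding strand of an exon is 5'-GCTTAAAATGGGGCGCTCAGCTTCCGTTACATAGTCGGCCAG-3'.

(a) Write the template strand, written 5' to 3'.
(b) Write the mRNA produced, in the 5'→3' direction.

(a) The template strand is the reverse complement of the coding strand: complement CGAATTTTACCCCGCGAGTCGAAGGCAATGTATCAGCCGGTC, then reverse.
(b) mRNA matches the coding strand with T→U.

(a) 5'-CTGGCCGACTATGTAACGGAAGCTGAGCGCCCCATTTTAAGC-3'
(b) 5'-GCUUAAAAUGGGGCGCUCAGCUUCCGUUACAUAGUCGGCCAG-3'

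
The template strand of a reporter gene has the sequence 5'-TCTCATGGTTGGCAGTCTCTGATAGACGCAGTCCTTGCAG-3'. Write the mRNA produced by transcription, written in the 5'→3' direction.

5'-CUGCAAGGACUGCGUCUAUCAGAGACUGCCAACCAUGAGA-3'

RNA polymerase reads the template 3'→5' and synthesizes mRNA 5'→3' by base-pairing (A→U, T→A, G↔C). The complement of the template is AGAGTACCAACCGTCAGAGACTATCTGCGTCAGGAACGTC; antiparallel, so 5'→3' the coding strand is CTGCAAGGACTGCGTCTATCAGAGACTGCCAACCATGAGA. Replace T with U for the mRNA.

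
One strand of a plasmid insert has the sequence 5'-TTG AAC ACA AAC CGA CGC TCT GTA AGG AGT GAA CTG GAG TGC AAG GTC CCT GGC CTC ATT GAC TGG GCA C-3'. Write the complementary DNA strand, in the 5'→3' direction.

5'-GTGCCCAGTCAATGAGGCCAGGGACCTTGCACTCCAGTTCACTCCTTACAGAGCGTCGGTTTGTGTTCAA-3'

The complement of TTGAACACAAACCGACGCTCTGTAAGGAGTGAACTGGAGTGCAAGGTCCCTGGCCTCATTGACTGGGCAC is AACTTGTGTTTGGCTGCGAGACATTCCTCACTTGACCTCACGTTCCAGGGACCGGAGTAACTGACCCGTG (A↔T, G↔C). DNA strands are antiparallel, so the complementary strand runs 3'→5'; reversing gives the 5'→3' form.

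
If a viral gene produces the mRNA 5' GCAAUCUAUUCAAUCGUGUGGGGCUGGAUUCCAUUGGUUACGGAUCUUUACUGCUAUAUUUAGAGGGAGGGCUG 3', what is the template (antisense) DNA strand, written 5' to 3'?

5'-CAGCCCTCCCTCTAAATATAGCAGTAAAGATCCGTAACCAATGGAATCCAGCCCCACACGATTGAATAGATTGC-3'

Replace U with T to get the coding DNA strand: GCAATCTATTCAATCGTGTGGGGCTGGATTCCATTGGTTACGGATCTTTACTGCTATATTTAGAGGGAGGGCTG. The template strand is its reverse complement (complement CGTTAGATAAGTTAGCACACCCCGACCTAAGGTAACCAATGCCTAGAAATGACGATATAAATCTCCCTCCCGAC, then reverse).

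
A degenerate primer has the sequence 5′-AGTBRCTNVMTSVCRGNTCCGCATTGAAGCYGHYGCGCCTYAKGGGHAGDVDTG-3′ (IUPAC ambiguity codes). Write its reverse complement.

Standard pairs A↔T, G↔C; ambiguity codes pair R↔Y, M↔K, S↔S, B↔V, D↔H, N↔N. Complement (TCAVYGANBKASBGYCNAGGCGTAACTTCGRCDRCGCGGARTMCCCDTCHBHAC), then reverse for 5'→3'.

5'-CAHBHCTDCCCMTRAGGCGCRDCRGCTTCAATGCGGANCYGBSAKBNAGYVACT-3'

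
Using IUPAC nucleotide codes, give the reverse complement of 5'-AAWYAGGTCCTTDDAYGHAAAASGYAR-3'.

Standard pairs A↔T, G↔C; ambiguity codes pair R↔Y, W↔W, S↔S, D↔H. Complement (TTWRTCCAGGAAHHTRCDTTTTSCRTY), then reverse for 5'→3'.

5'-YTRCSTTTTDCRTHHAAGGACCTRWTT-3'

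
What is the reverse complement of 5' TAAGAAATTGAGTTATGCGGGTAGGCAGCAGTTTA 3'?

5′-TAAACTGCTGCCTACCCGCATAACTCAATTTCTTA-3′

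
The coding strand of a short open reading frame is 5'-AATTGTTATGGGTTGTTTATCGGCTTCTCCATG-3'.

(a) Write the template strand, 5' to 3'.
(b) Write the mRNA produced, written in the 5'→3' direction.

(a) 5'-CATGGAGAAGCCGATAAACAACCCATAACAATT-3'
(b) 5'-AAUUGUUAUGGGUUGUUUAUCGGCUUCUCCAUG-3'

(a) The template strand is the reverse complement of the coding strand: complement TTAACAATACCCAACAAATAGCCGAAGAGGTAC, then reverse.
(b) mRNA matches the coding strand with T→U.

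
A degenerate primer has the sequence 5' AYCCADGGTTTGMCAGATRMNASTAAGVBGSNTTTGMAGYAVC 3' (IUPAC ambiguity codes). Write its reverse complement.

5′-GBTRCTKCAAANSCVBCTTASTNKYATCTGKCAAACCHTGGRT-3′

Standard pairs A↔T, G↔C; ambiguity codes pair R↔Y, M↔K, S↔S, B↔V, D↔H, N↔N. Complement (TRGGTHCCAAACKGTCTAYKNTSATTCBVCSNAAACKTCRTBG), then reverse for 5'→3'.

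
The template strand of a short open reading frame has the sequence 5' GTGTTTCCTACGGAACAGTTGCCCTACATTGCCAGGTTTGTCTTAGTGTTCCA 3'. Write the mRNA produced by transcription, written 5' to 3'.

5′-UGGAACACUAAGACAAACCUGGCAAUGUAGGGCAACUGUUCCGUAGGAAACAC-3′

RNA polymerase reads the template 3'→5' and synthesizes mRNA 5'→3' by base-pairing (A→U, T→A, G↔C). The complement of the template is CACAAAGGATGCCTTGTCAACGGGATGTAACGGTCCAAACAGAATCACAAGGT; antiparallel, so 5'→3' the coding strand is TGGAACACTAAGACAAACCTGGCAATGTAGGGCAACTGTTCCGTAGGAAACAC. Replace T with U for the mRNA.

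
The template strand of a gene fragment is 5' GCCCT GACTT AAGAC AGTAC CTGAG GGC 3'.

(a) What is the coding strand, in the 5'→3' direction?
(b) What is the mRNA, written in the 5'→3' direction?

(a) The coding strand is the reverse complement of the template: complement CGGGACTGAATTCTGTCATGGACTCCCG, then reverse.
(b) mRNA has the coding-strand sequence with T→U.

(a) 5'-GCCCTCAGGTACTGTCTTAAGTCAGGGC-3'
(b) 5'-GCCCUCAGGUACUGUCUUAAGUCAGGGC-3'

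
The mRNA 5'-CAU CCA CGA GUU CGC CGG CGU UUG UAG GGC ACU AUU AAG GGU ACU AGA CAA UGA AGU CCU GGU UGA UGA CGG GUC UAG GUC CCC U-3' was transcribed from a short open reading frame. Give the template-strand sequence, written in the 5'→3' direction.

Replace U with T to get the coding DNA strand: CATCCACGAGTTCGCCGGCGTTTGTAGGGCACTATTAAGGGTACTAGACAATGAAGTCCTGGTTGATGACGGGTCTAGGTCCCCT. The template strand is its reverse complement (complement GTAGGTGCTCAAGCGGCCGCAAACATCCCGTGATAATTCCCATGATCTGTTACTTCAGGACCAACTACTGCCCAGATCCAGGGGA, then reverse).

5'-AGGGGACCTAGACCCGTCATCAACCAGGACTTCATTGTCTAGTACCCTTAATAGTGCCCTACAAACGCCGGCGAACTCGTGGATG-3'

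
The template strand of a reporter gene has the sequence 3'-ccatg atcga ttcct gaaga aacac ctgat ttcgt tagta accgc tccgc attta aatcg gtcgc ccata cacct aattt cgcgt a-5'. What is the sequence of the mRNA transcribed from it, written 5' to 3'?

Reading the template 3'→5' as shown, RNA polymerase pairs each base (A→U, T→A, G↔C) to build mRNA 5'→3' directly.

5'-GGUACUAGCUAAGGACUUCUUUGUGGACUAAAGCAAUCAUUGGCGAGGCGUAAAUUUAGCCAGCGGGUAUGUGGAUUAAAGCGCAU-3'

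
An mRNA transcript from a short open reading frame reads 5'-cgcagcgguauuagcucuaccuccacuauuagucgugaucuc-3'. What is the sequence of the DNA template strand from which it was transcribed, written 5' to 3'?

Replace U with T to get the coding DNA strand: CGCAGCGGTATTAGCTCTACCTCCACTATTAGTCGTGATCTC. The template strand is its reverse complement (complement GCGTCGCCATAATCGAGATGGAGGTGATAATCAGCACTAGAG, then reverse).

5'-GAGATCACGACTAATAGTGGAGGTAGAGCTAATACCGCTGCG-3'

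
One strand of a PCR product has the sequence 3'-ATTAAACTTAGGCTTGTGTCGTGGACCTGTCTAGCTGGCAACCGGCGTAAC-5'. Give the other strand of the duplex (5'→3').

5'-TAATTTGAATCCGAACACAGCACCTGGACAGATCGACCGTTGGCCGCATTG-3'

The strand is given 3'→5', so its complement runs 5'→3' in the same left-to-right order: pair each base A↔T, G↔C.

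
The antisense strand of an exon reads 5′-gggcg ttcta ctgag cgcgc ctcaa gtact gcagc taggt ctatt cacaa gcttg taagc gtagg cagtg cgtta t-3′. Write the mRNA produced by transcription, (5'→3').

RNA polymerase reads the template 3'→5' and synthesizes mRNA 5'→3' by base-pairing (A→U, T→A, G↔C). The complement of the template is CCCGCAAGATGACTCGCGCGGAGTTCATGACGTCGATCCAGATAAGTGTTCGAACATTCGCATCCGTCACGCAATA; antiparallel, so 5'→3' the coding strand is ATAACGCACTGCCTACGCTTACAAGCTTGTGAATAGACCTAGCTGCAGTACTTGAGGCGCGCTCAGTAGAACGCCC. Replace T with U for the mRNA.

5'-AUAACGCACUGCCUACGCUUACAAGCUUGUGAAUAGACCUAGCUGCAGUACUUGAGGCGCGCUCAGUAGAACGCCC-3'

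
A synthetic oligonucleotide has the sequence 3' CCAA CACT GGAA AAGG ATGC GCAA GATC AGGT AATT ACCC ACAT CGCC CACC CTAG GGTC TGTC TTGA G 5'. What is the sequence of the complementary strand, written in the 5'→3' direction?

5'-GGTTGTGACCTTTTCCTACGCGTTCTAGTCCATTAATGGGTGTAGCGGGTGGGATCCCAGACAGAACTC-3'

The strand is given 3'→5', so its complement runs 5'→3' in the same left-to-right order: pair each base A↔T, G↔C.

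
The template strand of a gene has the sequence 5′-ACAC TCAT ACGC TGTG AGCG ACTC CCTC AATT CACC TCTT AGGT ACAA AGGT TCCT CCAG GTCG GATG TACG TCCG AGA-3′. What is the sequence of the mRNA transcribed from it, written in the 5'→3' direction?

5'-UCUCGGACGUACAUCCGACCUGGAGGAACCUUUGUACCUAAGAGGUGAAUUGAGGGAGUCGCUCACAGCGUAUGAGUGU-3'

The mRNA has the sequence of the coding strand (reverse complement of the template) with T→U. Reverse complement of ACACTCATACGCTGTGAGCGACTCCCTCAATTCACCTCTTAGGTACAAAGGTTCCTCCAGGTCGGATGTACGTCCGAGA is TCTCGGACGTACATCCGACCTGGAGGAACCTTTGTACCTAAGAGGTGAATTGAGGGAGTCGCTCACAGCGTATGAGTGT; then T→U.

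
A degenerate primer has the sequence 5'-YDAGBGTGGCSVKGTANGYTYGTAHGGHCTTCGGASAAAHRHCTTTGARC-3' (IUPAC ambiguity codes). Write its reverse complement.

5'-GYTCAAAGDYDTTTSTCCGAAGDCCDTACRARCNTACMBSGCCACVCTHR-3'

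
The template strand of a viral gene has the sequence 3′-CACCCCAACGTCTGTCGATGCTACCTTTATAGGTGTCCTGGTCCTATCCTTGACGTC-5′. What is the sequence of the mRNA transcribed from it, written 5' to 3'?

Reading the template 3'→5' as shown, RNA polymerase pairs each base (A→U, T→A, G↔C) to build mRNA 5'→3' directly.

5′-GUGGGGUUGCAGACAGCUACGAUGGAAAUAUCCACAGGACCAGGAUAGGAACUGCAG-3′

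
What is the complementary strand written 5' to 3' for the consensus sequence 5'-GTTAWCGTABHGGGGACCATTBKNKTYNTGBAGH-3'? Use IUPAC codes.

5'-DCTVCANRAMNMVAATGGTCCCCDVTACGWTAAC-3'

Standard pairs A↔T, G↔C; ambiguity codes pair Y↔R, K↔M, W↔W, B↔V, H↔D, N↔N. Complement (CAATWGCATVDCCCCTGGTAAVMNMARNACVTCD), then reverse for 5'→3'.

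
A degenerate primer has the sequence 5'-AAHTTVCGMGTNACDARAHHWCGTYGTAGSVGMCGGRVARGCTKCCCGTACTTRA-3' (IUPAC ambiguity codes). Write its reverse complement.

5'-TYAAGTACGGGMAGCYTBYCCGKCBSCTACRACGWDDTYTHGTNACKCGBAADTT-3'

Standard pairs A↔T, G↔C; ambiguity codes pair R↔Y, M↔K, W↔W, S↔S, D↔H, V↔B, N↔N. Complement (TTDAABGCKCANTGHTYTDDWGCARCATCSBCKGCCYBTYCGAMGGGCATGAAYT), then reverse for 5'→3'.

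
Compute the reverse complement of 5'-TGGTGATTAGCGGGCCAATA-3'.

Reading the sequence 3'→5' and pairing each base (A↔T, G↔C) gives the reverse complement directly.

5'-TATTGGCCCGCTAATCACCA-3'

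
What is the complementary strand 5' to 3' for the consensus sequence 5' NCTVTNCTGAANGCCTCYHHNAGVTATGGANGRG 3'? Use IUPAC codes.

5'-CYCNTCCATABCTNDDRGAGGCNTTCAGNABAGN-3'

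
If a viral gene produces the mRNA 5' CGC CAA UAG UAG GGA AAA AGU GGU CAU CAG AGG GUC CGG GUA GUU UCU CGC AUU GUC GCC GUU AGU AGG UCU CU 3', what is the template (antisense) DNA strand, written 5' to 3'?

5′-AGAGACCTACTAACGGCGACAATGCGAGAAACTACCCGGACCCTCTGATGACCACTTTTTCCCTACTATTGGCG-3′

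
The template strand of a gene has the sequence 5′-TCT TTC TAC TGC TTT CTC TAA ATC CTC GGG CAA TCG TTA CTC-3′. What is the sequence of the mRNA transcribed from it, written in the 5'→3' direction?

5'-GAGUAACGAUUGCCCGAGGAUUUAGAGAAAGCAGUAGAAAGA-3'

RNA polymerase reads the template 3'→5' and synthesizes mRNA 5'→3' by base-pairing (A→U, T→A, G↔C). The complement of the template is AGAAAGATGACGAAAGAGATTTAGGAGCCCGTTAGCAATGAG; antiparallel, so 5'→3' the coding strand is GAGTAACGATTGCCCGAGGATTTAGAGAAAGCAGTAGAAAGA. Replace T with U for the mRNA.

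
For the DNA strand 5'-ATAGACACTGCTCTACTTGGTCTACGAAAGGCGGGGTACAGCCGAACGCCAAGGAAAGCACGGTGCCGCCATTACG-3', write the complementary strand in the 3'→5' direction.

3'-TATCTGTGACGAGATGAACCAGATGCTTTCCGCCCCATGTCGGCTTGCGGTTCCTTTCGTGCCACGGCGGTAATGC-5'

Base-pairing A↔T, G↔C gives the complement. The complementary strand is antiparallel, so paired with a 5'→3' strand it runs 3'→5'.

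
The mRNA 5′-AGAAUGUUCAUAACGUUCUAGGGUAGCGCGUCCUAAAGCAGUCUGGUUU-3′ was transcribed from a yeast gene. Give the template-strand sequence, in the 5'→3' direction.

5′-AAACCAGACTGCTTTAGGACGCGCTACCCTAGAACGTTATGAACATTCT-3′

Replace U with T to get the coding DNA strand: AGAATGTTCATAACGTTCTAGGGTAGCGCGTCCTAAAGCAGTCTGGTTT. The template strand is its reverse complement (complement TCTTACAAGTATTGCAAGATCCCATCGCGCAGGATTTCGTCAGACCAAA, then reverse).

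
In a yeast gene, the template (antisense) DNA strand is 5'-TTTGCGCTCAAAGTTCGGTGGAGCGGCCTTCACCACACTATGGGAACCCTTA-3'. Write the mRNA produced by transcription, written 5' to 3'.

5'-UAAGGGUUCCCAUAGUGUGGUGAAGGCCGCUCCACCGAACUUUGAGCGCAAA-3'

The mRNA has the sequence of the coding strand (reverse complement of the template) with T→U. Reverse complement of TTTGCGCTCAAAGTTCGGTGGAGCGGCCTTCACCACACTATGGGAACCCTTA is TAAGGGTTCCCATAGTGTGGTGAAGGCCGCTCCACCGAACTTTGAGCGCAAA; then T→U.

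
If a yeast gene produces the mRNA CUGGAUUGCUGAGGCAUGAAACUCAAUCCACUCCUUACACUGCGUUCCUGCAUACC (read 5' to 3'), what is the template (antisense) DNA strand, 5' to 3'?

5'-GGTATGCAGGAACGCAGTGTAAGGAGTGGATTGAGTTTCATGCCTCAGCAATCCAG-3'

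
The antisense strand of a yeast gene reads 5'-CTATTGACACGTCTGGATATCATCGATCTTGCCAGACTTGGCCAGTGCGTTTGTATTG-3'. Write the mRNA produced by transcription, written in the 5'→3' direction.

5'-CAAUACAAACGCACUGGCCAAGUCUGGCAAGAUCGAUGAUAUCCAGACGUGUCAAUAG-3'

The mRNA has the sequence of the coding strand (reverse complement of the template) with T→U. Reverse complement of CTATTGACACGTCTGGATATCATCGATCTTGCCAGACTTGGCCAGTGCGTTTGTATTG is CAATACAAACGCACTGGCCAAGTCTGGCAAGATCGATGATATCCAGACGTGTCAATAG; then T→U.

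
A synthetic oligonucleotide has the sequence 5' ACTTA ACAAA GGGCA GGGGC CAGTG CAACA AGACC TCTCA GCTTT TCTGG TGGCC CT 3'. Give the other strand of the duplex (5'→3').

5'-AGGGCCACCAGAAAAGCTGAGAGGTCTTGTTGCACTGGCCCCTGCCCTTTGTTAAGT-3'

The complement of ACTTAACAAAGGGCAGGGGCCAGTGCAACAAGACCTCTCAGCTTTTCTGGTGGCCCT is TGAATTGTTTCCCGTCCCCGGTCACGTTGTTCTGGAGAGTCGAAAAGACCACCGGGA (A↔T, G↔C). DNA strands are antiparallel, so the complementary strand runs 3'→5'; reversing gives the 5'→3' form.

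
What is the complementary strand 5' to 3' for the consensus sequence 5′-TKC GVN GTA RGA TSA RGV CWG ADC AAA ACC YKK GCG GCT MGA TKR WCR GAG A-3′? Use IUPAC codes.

Standard pairs A↔T, G↔C; ambiguity codes pair R↔Y, M↔K, W↔W, S↔S, D↔H, V↔B, N↔N. Complement (AMGCBNCATYCTASTYCBGWCTHGTTTTGGRMMCGCCGAKCTAMYWGYCTCT), then reverse for 5'→3'.

5'-TCTCYGWYMATCKAGCCGCMMRGGTTTTGHTCWGBCYTSATCYTACNBCGMA-3'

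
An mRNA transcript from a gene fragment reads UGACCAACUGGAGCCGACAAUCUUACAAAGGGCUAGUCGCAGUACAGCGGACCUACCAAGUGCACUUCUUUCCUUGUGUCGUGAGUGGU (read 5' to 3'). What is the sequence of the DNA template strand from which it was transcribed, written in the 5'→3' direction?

Replace U with T to get the coding DNA strand: TGACCAACTGGAGCCGACAATCTTACAAAGGGCTAGTCGCAGTACAGCGGACCTACCAAGTGCACTTCTTTCCTTGTGTCGTGAGTGGT. The template strand is its reverse complement (complement ACTGGTTGACCTCGGCTGTTAGAATGTTTCCCGATCAGCGTCATGTCGCCTGGATGGTTCACGTGAAGAAAGGAACACAGCACTCACCA, then reverse).

5'-ACCACTCACGACACAAGGAAAGAAGTGCACTTGGTAGGTCCGCTGTACTGCGACTAGCCCTTTGTAAGATTGTCGGCTCCAGTTGGTCA-3'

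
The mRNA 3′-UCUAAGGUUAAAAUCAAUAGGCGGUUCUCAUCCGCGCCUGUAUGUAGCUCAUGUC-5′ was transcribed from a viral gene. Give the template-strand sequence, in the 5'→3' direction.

5′-AGATTCCAATTTTAGTTATCCGCCAAGAGTAGGCGCGGACATACATCGAGTACAG-3′

Written 5'→3' the mRNA is CUGUACUCGAUGUAUGUCCGCGCCUACUCUUGGCGGAUAACUAAAAUUGGAAUCU, so the coding DNA strand is CTGTACTCGATGTATGTCCGCGCCTACTCTTGGCGGATAACTAAAATTGGAATCT. The template is its reverse complement.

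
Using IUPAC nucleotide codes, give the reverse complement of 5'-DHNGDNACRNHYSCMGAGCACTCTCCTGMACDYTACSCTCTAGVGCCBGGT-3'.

Standard pairs A↔T, G↔C; ambiguity codes pair R↔Y, M↔K, S↔S, B↔V, D↔H, N↔N. Complement (HDNCHNTGYNDRSGKCTCGTGAGAGGACKTGHRATGSGAGATCBCGGVCCA), then reverse for 5'→3'.

5'-ACCVGGCBCTAGAGSGTARHGTKCAGGAGAGTGCTCKGSRDNYGTNHCNDH-3'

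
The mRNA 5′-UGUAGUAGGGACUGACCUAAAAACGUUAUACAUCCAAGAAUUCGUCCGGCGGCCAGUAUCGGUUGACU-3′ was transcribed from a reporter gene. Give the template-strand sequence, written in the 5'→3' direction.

Replace U with T to get the coding DNA strand: TGTAGTAGGGACTGACCTAAAAACGTTATACATCCAAGAATTCGTCCGGCGGCCAGTATCGGTTGACT. The template strand is its reverse complement (complement ACATCATCCCTGACTGGATTTTTGCAATATGTAGGTTCTTAAGCAGGCCGCCGGTCATAGCCAACTGA, then reverse).

5'-AGTCAACCGATACTGGCCGCCGGACGAATTCTTGGATGTATAACGTTTTTAGGTCAGTCCCTACTACA-3'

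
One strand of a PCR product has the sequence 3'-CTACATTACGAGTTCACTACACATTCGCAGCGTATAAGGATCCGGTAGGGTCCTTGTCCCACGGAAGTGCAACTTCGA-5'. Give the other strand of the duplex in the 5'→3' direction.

5'-GATGTAATGCTCAAGTGATGTGTAAGCGTCGCATATTCCTAGGCCATCCCAGGAACAGGGTGCCTTCACGTTGAAGCT-3'

The strand is given 3'→5', so its complement runs 5'→3' in the same left-to-right order: pair each base A↔T, G↔C.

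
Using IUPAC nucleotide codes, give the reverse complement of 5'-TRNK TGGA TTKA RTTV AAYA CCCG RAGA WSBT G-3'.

5'-CAVSWTCTYCGGGTRTTBAAYTMAATCCAMNYA-3'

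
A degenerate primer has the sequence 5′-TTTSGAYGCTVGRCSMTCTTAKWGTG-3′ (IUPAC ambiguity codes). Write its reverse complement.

Standard pairs A↔T, G↔C; ambiguity codes pair R↔Y, M↔K, W↔W, S↔S, V↔B. Complement (AAASCTRCGABCYGSKAGAATMWCAC), then reverse for 5'→3'.

5'-CACWMTAAGAKSGYCBAGCRTCSAAA-3'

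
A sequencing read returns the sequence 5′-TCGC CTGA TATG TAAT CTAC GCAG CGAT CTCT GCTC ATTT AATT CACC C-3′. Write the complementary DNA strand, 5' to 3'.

5′-GGGTGAATTAAATGAGCAGAGATCGCTGCGTAGATTACATATCAGGCGA-3′

The complement of TCGCCTGATATGTAATCTACGCAGCGATCTCTGCTCATTTAATTCACCC is AGCGGACTATACATTAGATGCGTCGCTAGAGACGAGTAAATTAAGTGGG (A↔T, G↔C). DNA strands are antiparallel, so the complementary strand runs 3'→5'; reversing gives the 5'→3' form.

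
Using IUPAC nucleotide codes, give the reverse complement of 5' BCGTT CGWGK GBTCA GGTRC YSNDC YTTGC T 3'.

5'-AGCAARGHNSRGYACCTGAVCMCWCGAACGV-3'

Standard pairs A↔T, G↔C; ambiguity codes pair R↔Y, K↔M, W↔W, S↔S, B↔V, D↔H, N↔N. Complement (VGCAAGCWCMCVAGTCCAYGRSNHGRAACGA), then reverse for 5'→3'.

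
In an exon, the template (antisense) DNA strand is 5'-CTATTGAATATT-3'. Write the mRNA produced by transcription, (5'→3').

5'-AAUAUUCAAUAG-3'

The mRNA has the sequence of the coding strand (reverse complement of the template) with T→U. Reverse complement of CTATTGAATATT is AATATTCAATAG; then T→U.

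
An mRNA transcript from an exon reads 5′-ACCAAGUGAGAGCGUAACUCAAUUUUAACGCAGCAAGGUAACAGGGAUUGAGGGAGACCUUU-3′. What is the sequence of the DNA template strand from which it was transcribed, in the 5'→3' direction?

5'-AAAGGTCTCCCTCAATCCCTGTTACCTTGCTGCGTTAAAATTGAGTTACGCTCTCACTTGGT-3'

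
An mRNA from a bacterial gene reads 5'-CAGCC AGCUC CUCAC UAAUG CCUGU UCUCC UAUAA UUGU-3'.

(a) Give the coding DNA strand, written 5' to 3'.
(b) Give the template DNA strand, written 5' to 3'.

(a) 5'-CAGCCAGCTCCTCACTAATGCCTGTTCTCCTATAATTGT-3'
(b) 5'-ACAATTATAGGAGAACAGGCATTAGTGAGGAGCTGGCTG-3'

(a) The coding strand matches the mRNA with U→T.
(b) The template strand is the reverse complement of the coding strand.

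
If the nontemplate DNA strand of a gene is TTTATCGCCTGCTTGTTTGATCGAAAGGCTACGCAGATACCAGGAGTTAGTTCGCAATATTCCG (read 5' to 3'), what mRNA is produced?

The mRNA is synthesized from the template strand, so it matches the coding strand with T replaced by U.

5'-UUUAUCGCCUGCUUGUUUGAUCGAAAGGCUACGCAGAUACCAGGAGUUAGUUCGCAAUAUUCCG-3'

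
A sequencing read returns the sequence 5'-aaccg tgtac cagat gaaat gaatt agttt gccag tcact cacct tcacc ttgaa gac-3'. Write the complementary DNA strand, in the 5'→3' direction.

5′-GTCTTCAAGGTGAAGGTGAGTGACTGGCAAACTAATTCATTTCATCTGGTACACGGTT-3′

Pairing A↔T and G↔C gives TTGGCACATGGTCTACTTTACTTAATCAAACGGTCAGTGAGTGGAAGTGGAACTTCTG, running 3'→5'. Reverse for the 5'→3' convention.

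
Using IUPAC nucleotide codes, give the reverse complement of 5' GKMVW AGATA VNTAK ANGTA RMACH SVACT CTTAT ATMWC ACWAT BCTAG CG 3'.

5'-CGCTAGVATWGTGWKATATAAGAGTBSDGTKYTACNTMTANBTATCTWBKMC-3'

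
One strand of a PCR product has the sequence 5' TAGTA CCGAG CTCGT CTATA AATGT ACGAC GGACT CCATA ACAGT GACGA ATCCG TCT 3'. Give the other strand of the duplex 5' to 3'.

5′-AGACGGATTCGTCACTGTTATGGAGTCCGTCGTACATTTATAGACGAGCTCGGTACTA-3′

Pairing A↔T and G↔C gives ATCATGGCTCGAGCAGATATTTACATGCTGCCTGAGGTATTGTCACTGCTTAGGCAGA, running 3'→5'. Reverse for the 5'→3' convention.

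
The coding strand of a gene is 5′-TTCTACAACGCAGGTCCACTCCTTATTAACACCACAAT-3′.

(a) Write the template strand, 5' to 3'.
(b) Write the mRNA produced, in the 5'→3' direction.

(a) 5'-ATTGTGGTGTTAATAAGGAGTGGACCTGCGTTGTAGAA-3'
(b) 5'-UUCUACAACGCAGGUCCACUCCUUAUUAACACCACAAU-3'

(a) The template strand is the reverse complement of the coding strand: complement AAGATGTTGCGTCCAGGTGAGGAATAATTGTGGTGTTA, then reverse.
(b) mRNA matches the coding strand with T→U.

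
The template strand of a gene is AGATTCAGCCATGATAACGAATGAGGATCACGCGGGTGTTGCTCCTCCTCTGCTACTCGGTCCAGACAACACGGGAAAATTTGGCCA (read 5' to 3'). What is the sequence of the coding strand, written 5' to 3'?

5′-TGGCCAAATTTTCCCGTGTTGTCTGGACCGAGTAGCAGAGGAGGAGCAACACCCGCGTGATCCTCATTCGTTATCATGGCTGAATCT-3′

The coding strand is complementary and antiparallel to the template: take the complement (A↔T, G↔C) and reverse.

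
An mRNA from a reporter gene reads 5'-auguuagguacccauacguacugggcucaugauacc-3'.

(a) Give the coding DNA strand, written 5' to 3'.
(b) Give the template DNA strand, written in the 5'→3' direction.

(a) 5'-ATGTTAGGTACCCATACGTACTGGGCTCATGATACC-3'
(b) 5'-GGTATCATGAGCCCAGTACGTATGGGTACCTAACAT-3'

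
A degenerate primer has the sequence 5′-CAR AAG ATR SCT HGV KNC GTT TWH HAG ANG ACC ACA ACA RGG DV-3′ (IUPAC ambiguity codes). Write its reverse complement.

Standard pairs A↔T, G↔C; ambiguity codes pair R↔Y, K↔M, W↔W, S↔S, D↔H, V↔B, N↔N. Complement (GTYTTCTAYSGADCBMNGCAAAWDDTCTNCTGGTGTTGTYCCHB), then reverse for 5'→3'.

5'-BHCCYTGTTGTGGTCNTCTDDWAAACGNMBCDAGSYATCTTYTG-3'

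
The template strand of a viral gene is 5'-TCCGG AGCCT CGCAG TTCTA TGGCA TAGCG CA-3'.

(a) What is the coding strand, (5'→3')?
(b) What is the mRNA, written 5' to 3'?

(a) The coding strand is the reverse complement of the template: complement AGGCCTCGGAGCGTCAAGATACCGTATCGCGT, then reverse.
(b) mRNA has the coding-strand sequence with T→U.

(a) 5'-TGCGCTATGCCATAGAACTGCGAGGCTCCGGA-3'
(b) 5'-UGCGCUAUGCCAUAGAACUGCGAGGCUCCGGA-3'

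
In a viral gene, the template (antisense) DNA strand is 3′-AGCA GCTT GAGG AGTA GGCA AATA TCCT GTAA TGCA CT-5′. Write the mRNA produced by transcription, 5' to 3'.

Reading the template 3'→5' as shown, RNA polymerase pairs each base (A→U, T→A, G↔C) to build mRNA 5'→3' directly.

5'-UCGUCGAACUCCUCAUCCGUUUAUAGGACAUUACGUGA-3'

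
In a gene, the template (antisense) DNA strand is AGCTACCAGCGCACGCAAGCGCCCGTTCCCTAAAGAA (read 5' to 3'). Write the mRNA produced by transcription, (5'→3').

5′-UUCUUUAGGGAACGGGCGCUUGCGUGCGCUGGUAGCU-3′

The mRNA has the sequence of the coding strand (reverse complement of the template) with T→U. Reverse complement of AGCTACCAGCGCACGCAAGCGCCCGTTCCCTAAAGAA is TTCTTTAGGGAACGGGCGCTTGCGTGCGCTGGTAGCT; then T→U.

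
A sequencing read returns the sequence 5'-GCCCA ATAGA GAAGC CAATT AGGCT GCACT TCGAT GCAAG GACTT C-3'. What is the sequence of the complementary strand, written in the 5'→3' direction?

5'-GAAGTCCTTGCATCGAAGTGCAGCCTAATTGGCTTCTCTATTGGGC-3'

Pairing A↔T and G↔C gives CGGGTTATCTCTTCGGTTAATCCGACGTGAAGCTACGTTCCTGAAG, running 3'→5'. Reverse for the 5'→3' convention.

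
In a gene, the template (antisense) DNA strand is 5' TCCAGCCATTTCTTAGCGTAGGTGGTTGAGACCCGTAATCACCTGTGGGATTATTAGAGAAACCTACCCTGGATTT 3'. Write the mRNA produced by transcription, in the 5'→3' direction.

5'-AAAUCCAGGGUAGGUUUCUCUAAUAAUCCCACAGGUGAUUACGGGUCUCAACCACCUACGCUAAGAAAUGGCUGGA-3'

RNA polymerase reads the template 3'→5' and synthesizes mRNA 5'→3' by base-pairing (A→U, T→A, G↔C). The complement of the template is AGGTCGGTAAAGAATCGCATCCACCAACTCTGGGCATTAGTGGACACCCTAATAATCTCTTTGGATGGGACCTAAA; antiparallel, so 5'→3' the coding strand is AAATCCAGGGTAGGTTTCTCTAATAATCCCACAGGTGATTACGGGTCTCAACCACCTACGCTAAGAAATGGCTGGA. Replace T with U for the mRNA.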